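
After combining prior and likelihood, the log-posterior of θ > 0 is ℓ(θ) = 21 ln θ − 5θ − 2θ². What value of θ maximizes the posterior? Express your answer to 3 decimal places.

ℓ'(θ) = 21/θ − 5 − 4θ. Setting this to zero and multiplying by θ: 4θ² + 5θ − 21 = 0.
θ = (−5 + √(5² + 4·4·21)) / (2·4) = (−5 + √361) / 8 = (−5 + 19)/8 = 7/4.
ℓ''(θ) = −21/θ² − 4 < 0, confirming a maximum.

θ̂_MAP = 1.750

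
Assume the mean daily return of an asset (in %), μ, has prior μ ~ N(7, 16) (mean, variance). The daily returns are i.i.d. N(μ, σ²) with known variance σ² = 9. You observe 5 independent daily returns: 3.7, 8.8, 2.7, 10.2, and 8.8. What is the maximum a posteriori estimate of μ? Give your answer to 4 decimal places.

μ̂_MAP = 6.8562

n = 5; x̄ = (3.7 + 8.8 + 2.7 + 10.2 + 8.8)/5 = 34.2/5 = 6.84.
For a Normal prior and Normal likelihood with known variance, the posterior is Normal; its mode equals its mean, the precision-weighted average.
Prior precision 1/σ₀² = 1/16 = 0.0625; data precision n/σ² = 5/9.
μ̂ = (0.0625·7 + (5/9)·6.84) / (0.0625 + 5/9) = 4.2375/(89/144) = 3051/445 ≈ 6.8562.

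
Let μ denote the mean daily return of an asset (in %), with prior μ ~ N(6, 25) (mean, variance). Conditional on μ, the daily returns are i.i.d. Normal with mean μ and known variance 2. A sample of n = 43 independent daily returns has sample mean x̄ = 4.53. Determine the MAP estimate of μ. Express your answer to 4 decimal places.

n = 43, x̄ = 4.53.
For a Normal prior and Normal likelihood with known variance, the posterior is Normal; its mode equals its mean, the precision-weighted average.
Prior precision 1/σ₀² = 1/25 = 0.04; data precision n/σ² = 43/2 = 21.5.
μ̂ = (0.04·6 + 21.5·4.53) / (0.04 + 21.5) = 97.635/21.54 = 6509/1436 ≈ 4.5327.

μ̂_MAP = 4.5327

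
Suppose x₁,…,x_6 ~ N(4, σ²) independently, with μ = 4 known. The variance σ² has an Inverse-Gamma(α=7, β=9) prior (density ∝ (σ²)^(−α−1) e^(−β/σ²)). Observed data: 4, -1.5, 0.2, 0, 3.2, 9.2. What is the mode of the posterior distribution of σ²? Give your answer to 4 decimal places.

σ̂²_MAP = 4.8350

Sum of squared deviations about the known mean: SS = (4−4)² + (-1.5−4)² + (0.2−4)² + (0−4)² + (3.2−4)² + (9.2−4)² = 88.37.
The Normal likelihood contributes (σ²)^(−n/2) exp(−SS/(2σ²)), so the posterior is Inverse-Gamma(α + n/2, β + SS/2) = Inverse-Gamma(10, 53.185).
The mode of Inverse-Gamma(a, b) is b/(a+1) = 53.185/11 ≈ 4.8350.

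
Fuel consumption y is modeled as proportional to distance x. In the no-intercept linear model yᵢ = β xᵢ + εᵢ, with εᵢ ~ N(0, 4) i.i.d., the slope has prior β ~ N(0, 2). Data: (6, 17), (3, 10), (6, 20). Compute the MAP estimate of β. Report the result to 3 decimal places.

log p(β | y) = −Σ(yᵢ − βxᵢ)²/(2·4) − β²/(2·2) + const.
Setting the derivative to zero: Σxᵢ(yᵢ − βxᵢ)/4 − β/2 = 0, so β = Σxᵢyᵢ / (Σxᵢ² + σ²/τ²).
Σxᵢyᵢ = 6·17 + 3·10 + 6·20 = 252; Σxᵢ² = 81; σ²/τ² = 2.
β̂_MAP = 252 / (81 + 2) = 252/83 ≈ 3.036.

β̂_MAP = 3.036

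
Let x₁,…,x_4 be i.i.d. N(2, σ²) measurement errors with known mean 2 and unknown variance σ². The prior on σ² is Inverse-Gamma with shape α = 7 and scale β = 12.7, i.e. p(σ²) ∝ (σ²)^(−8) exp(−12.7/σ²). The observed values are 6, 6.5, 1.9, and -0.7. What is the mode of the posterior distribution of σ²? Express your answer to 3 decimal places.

σ̂²_MAP = 3.448

Sum of squared deviations about the known mean: SS = (6−2)² + (6.5−2)² + (1.9−2)² + (-0.7−2)² = 43.55.
The Normal likelihood contributes (σ²)^(−n/2) exp(−SS/(2σ²)), so the posterior is Inverse-Gamma(α + n/2, β + SS/2) = Inverse-Gamma(9, 34.475).
The mode of Inverse-Gamma(a, b) is b/(a+1) = 34.475/10 ≈ 3.448.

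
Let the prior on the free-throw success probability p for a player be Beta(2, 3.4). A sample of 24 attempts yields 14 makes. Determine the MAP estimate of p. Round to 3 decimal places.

Prior: Beta(2, 3.4).
Data: 14 successes in 24 trials. The binomial likelihood contributes p^14(1−p)^10, so the posterior is Beta(2+14, 3.4+10) = Beta(16, 13.4).
For Beta(a, b) with a, b > 1 the mode is (a−1)/(a+b−2) = 15/27.4 ≈ 0.547.

p̂_MAP = 0.547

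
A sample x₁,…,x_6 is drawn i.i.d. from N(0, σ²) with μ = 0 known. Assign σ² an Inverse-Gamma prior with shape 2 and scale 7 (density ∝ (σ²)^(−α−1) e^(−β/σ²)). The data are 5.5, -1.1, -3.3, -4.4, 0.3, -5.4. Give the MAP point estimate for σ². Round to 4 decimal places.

Sum of squared deviations about the known mean: SS = (5.5−0)² + (-1.1−0)² + (-3.3−0)² + (-4.4−0)² + (0.3−0)² + (-5.4−0)² = 90.96.
The Normal likelihood contributes (σ²)^(−n/2) exp(−SS/(2σ²)), so the posterior is Inverse-Gamma(α + n/2, β + SS/2) = Inverse-Gamma(5, 52.48).
The mode of Inverse-Gamma(a, b) is b/(a+1) = 52.48/6 ≈ 8.7467.

σ̂²_MAP = 8.7467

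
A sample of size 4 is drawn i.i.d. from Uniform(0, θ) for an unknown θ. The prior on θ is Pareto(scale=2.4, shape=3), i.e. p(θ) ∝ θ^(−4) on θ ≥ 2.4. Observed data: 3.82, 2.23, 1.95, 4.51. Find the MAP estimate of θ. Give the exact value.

θ̂_MAP = 4.51

The Uniform(0, θ) likelihood is θ^(−n) for θ ≥ max(xᵢ), zero otherwise. Here max(xᵢ) = 4.51.
Posterior ∝ θ^(−4) · θ^(−4) = θ^(−8) on θ ≥ max(2.4, 4.51) = 4.51.
This density is strictly decreasing in θ, so the posterior mode lies at the lower boundary of the support.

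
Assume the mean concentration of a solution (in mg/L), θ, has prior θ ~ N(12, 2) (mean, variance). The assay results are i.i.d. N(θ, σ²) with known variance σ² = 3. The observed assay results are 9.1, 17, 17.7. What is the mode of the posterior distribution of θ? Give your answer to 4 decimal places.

n = 3; x̄ = (9.1 + 17 + 17.7)/3 = 43.8/3 = 14.6.
For a Normal prior and Normal likelihood with known variance, the posterior is Normal; its mode equals its mean, the precision-weighted average.
Prior precision 1/σ₀² = 1/2 = 0.5; data precision n/σ² = 3/3 = 1.
θ̂ = (0.5·12 + 1·14.6) / (0.5 + 1) = 20.6/1.5 = 206/15 ≈ 13.7333.

θ̂_MAP = 13.7333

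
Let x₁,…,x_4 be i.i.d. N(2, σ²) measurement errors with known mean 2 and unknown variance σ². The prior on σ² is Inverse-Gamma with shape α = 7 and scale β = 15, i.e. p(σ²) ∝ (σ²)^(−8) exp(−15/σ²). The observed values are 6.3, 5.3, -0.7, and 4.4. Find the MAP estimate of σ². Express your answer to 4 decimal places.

Sum of squared deviations about the known mean: SS = (6.3−2)² + (5.3−2)² + (-0.7−2)² + (4.4−2)² = 42.43.
The Normal likelihood contributes (σ²)^(−n/2) exp(−SS/(2σ²)), so the posterior is Inverse-Gamma(α + n/2, β + SS/2) = Inverse-Gamma(9, 36.215).
The mode of Inverse-Gamma(a, b) is b/(a+1) = 36.215/10 ≈ 3.6215.

σ̂²_MAP = 3.6215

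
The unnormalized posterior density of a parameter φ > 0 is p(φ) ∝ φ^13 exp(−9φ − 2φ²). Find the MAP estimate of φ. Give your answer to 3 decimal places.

φ̂_MAP = 1.000

ℓ'(φ) = 13/φ − 9 − 4φ. Setting this to zero and multiplying by φ: 4φ² + 9φ − 13 = 0.
φ = (−9 + √(9² + 4·4·13)) / (2·4) = (−9 + √289) / 8 = (−9 + 17)/8 = 1.
ℓ''(φ) = −13/φ² − 4 < 0, confirming a maximum.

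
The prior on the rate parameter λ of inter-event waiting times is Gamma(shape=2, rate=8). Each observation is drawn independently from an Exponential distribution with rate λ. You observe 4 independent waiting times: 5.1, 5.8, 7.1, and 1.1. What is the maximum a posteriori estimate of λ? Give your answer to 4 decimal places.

λ̂_MAP = 0.1845

The Exponential(rate=λ) likelihood is ∝ λ^n e^(−λΣtᵢ). Here n = 4 and Σtᵢ = 5.1 + 5.8 + 7.1 + 1.1 = 19.1.
Posterior ∝ λe^(−8λ) · λ^4e^(−19.1λ) = λ^5e^(−27.1λ), i.e. Gamma(6, 27.1).
Mode = (a−1)/b = 5/27.1 ≈ 0.1845.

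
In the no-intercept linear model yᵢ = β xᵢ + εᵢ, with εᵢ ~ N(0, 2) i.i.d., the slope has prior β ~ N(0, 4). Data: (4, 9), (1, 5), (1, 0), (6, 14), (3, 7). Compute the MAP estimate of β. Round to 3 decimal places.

β̂_MAP = 2.299

log p(β | y) = −Σ(yᵢ − βxᵢ)²/(2·2) − β²/(2·4) + const.
Setting the derivative to zero: Σxᵢ(yᵢ − βxᵢ)/2 − β/4 = 0, so β = Σxᵢyᵢ / (Σxᵢ² + σ²/τ²).
Σxᵢyᵢ = 4·9 + 1·5 + 1·0 + 6·14 + 3·7 = 146; Σxᵢ² = 63; σ²/τ² = 0.5.
β̂_MAP = 146 / (63 + 0.5) = 146/63.5 ≈ 2.299.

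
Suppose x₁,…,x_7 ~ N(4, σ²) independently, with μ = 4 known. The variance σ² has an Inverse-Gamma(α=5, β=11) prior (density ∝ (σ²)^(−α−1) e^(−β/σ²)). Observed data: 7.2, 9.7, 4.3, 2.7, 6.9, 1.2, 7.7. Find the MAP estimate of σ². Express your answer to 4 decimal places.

Sum of squared deviations about the known mean: SS = (7.2−4)² + (9.7−4)² + (4.3−4)² + (2.7−4)² + (6.9−4)² + (1.2−4)² + (7.7−4)² = 74.45.
The Normal likelihood contributes (σ²)^(−n/2) exp(−SS/(2σ²)), so the posterior is Inverse-Gamma(α + n/2, β + SS/2) = Inverse-Gamma(8.5, 48.225).
The mode of Inverse-Gamma(a, b) is b/(a+1) = 48.225/9.5 ≈ 5.0763.

σ̂²_MAP = 5.0763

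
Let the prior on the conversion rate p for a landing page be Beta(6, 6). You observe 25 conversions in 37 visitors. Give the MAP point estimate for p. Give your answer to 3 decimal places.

p̂_MAP = 0.638

Prior: Beta(6, 6).
Data: 25 successes in 37 trials. The binomial likelihood contributes p^25(1−p)^12, so the posterior is Beta(6+25, 6+12) = Beta(31, 18).
For Beta(a, b) with a, b > 1 the mode is (a−1)/(a+b−2) = 30/47 ≈ 0.638.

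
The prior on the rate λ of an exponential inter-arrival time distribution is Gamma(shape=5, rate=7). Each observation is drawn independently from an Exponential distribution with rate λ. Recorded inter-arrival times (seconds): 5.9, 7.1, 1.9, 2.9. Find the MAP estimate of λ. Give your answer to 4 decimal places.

The Exponential(rate=λ) likelihood is ∝ λ^n e^(−λΣtᵢ). Here n = 4 and Σtᵢ = 5.9 + 7.1 + 1.9 + 2.9 = 17.8.
Posterior ∝ λ^4e^(−7λ) · λ^4e^(−17.8λ) = λ^8e^(−24.8λ), i.e. Gamma(9, 24.8).
Mode = (a−1)/b = 8/24.8 ≈ 0.3226.

λ̂_MAP = 0.3226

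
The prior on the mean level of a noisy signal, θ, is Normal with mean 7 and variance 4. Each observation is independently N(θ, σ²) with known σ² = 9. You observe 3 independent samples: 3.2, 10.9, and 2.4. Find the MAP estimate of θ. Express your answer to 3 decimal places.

θ̂_MAP = 6.143

n = 3; x̄ = (3.2 + 10.9 + 2.4)/3 = 16.5/3 = 5.5.
For a Normal prior and Normal likelihood with known variance, the posterior is Normal; its mode equals its mean, the precision-weighted average.
Prior precision 1/σ₀² = 1/4 = 0.25; data precision n/σ² = 3/9 = 1/3.
θ̂ = (0.25·7 + (1/3)·5.5) / (0.25 + 1/3) = (43/12)/(7/12) = 43/7 ≈ 6.143.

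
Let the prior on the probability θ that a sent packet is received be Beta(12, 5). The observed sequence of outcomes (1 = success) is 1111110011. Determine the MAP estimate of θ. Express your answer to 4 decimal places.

Prior: Beta(12, 5).
Data: 8 successes in 10 trials (from the sequence). The binomial likelihood contributes θ^8(1−θ)^2, so the posterior is Beta(12+8, 5+2) = Beta(20, 7).
For Beta(a, b) with a, b > 1 the mode is (a−1)/(a+b−2) = 19/25 ≈ 0.7600.

θ̂_MAP = 0.7600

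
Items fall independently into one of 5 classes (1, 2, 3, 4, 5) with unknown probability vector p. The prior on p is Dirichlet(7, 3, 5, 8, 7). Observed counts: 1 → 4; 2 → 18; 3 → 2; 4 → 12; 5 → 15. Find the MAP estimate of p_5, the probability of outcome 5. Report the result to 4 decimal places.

The posterior is Dirichlet(αᵢ + nᵢ) = Dirichlet(11, 21, 7, 20, 22).
For a Dirichlet(a₁,…,a_K) with all aᵢ > 1, the mode has j-th component (aⱼ − 1)/(Σaᵢ − K).
Here Σaᵢ = 81 and K = 5, so p_5 = (22 − 1)/(81 − 5) = 21/76 ≈ 0.2763.

MAP estimate: 0.2763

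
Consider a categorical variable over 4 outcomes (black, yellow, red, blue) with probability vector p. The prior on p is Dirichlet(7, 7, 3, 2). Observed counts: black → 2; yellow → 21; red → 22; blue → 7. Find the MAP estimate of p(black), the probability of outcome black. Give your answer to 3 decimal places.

The posterior is Dirichlet(αᵢ + nᵢ) = Dirichlet(9, 28, 25, 9).
For a Dirichlet(a₁,…,a_K) with all aᵢ > 1, the mode has j-th component (aⱼ − 1)/(Σaᵢ − K).
Here Σaᵢ = 71 and K = 4, so p(black) = (9 − 1)/(71 − 4) = 8/67 ≈ 0.119.

MAP estimate of p(black) = 0.119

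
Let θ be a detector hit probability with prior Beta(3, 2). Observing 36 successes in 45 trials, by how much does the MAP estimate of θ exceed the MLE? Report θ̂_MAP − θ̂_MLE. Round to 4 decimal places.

MAP − MLE = -0.0083

Posterior is Beta(39, 11); MAP = (39−1)/(50−2) = 38/48 ≈ 0.79167.
MLE ignores the prior: θ̂_MLE = k/n = 36/45 ≈ 0.80000.
Difference = 38/48 − 36/45 = -1/120 ≈ -0.0083.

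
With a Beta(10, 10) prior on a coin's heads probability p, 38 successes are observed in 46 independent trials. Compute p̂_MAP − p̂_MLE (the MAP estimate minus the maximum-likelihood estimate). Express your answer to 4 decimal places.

MAP − MLE = -0.0917

Posterior is Beta(48, 18); MAP = (48−1)/(66−2) = 47/64 ≈ 0.73438.
MLE ignores the prior: p̂_MLE = k/n = 38/46 ≈ 0.82609.
Difference = 47/64 − 38/46 = -135/1472 ≈ -0.0917.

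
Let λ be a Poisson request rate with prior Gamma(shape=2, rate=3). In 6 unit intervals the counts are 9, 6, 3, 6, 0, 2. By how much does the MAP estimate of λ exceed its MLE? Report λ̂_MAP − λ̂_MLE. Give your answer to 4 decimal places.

MAP − MLE = -1.3333

Σxᵢ = 26. Posterior is Gamma(28, 9); MAP = (28−1)/9 = 27/9 ≈ 3.00000.
MLE = x̄ = 26/6 ≈ 4.33333.
Difference = 27/9 − 26/6 = -4/3 ≈ -1.3333.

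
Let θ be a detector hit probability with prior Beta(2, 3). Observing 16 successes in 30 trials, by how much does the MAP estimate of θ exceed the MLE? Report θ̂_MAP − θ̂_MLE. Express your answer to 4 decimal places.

Posterior is Beta(18, 17); MAP = (18−1)/(35−2) = 17/33 ≈ 0.51515.
MLE ignores the prior: θ̂_MLE = k/n = 16/30 ≈ 0.53333.
Difference = 17/33 − 16/30 = -1/55 ≈ -0.0182.

MAP − MLE = -0.0182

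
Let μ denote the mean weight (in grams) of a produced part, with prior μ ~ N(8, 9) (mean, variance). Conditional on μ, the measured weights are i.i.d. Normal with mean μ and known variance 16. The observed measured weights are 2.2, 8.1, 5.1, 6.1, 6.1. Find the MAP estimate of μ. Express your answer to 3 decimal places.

μ̂_MAP = 6.170

n = 5; x̄ = (2.2 + 8.1 + 5.1 + 6.1 + 6.1)/5 = 27.6/5 = 5.52.
For a Normal prior and Normal likelihood with known variance, the posterior is Normal; its mode equals its mean, the precision-weighted average.
Prior precision 1/σ₀² = 1/9; data precision n/σ² = 5/16 = 0.3125.
μ̂ = ((1/9)·8 + 0.3125·5.52) / (1/9 + 0.3125) = (941/360)/(61/144) = 1882/305 ≈ 6.170.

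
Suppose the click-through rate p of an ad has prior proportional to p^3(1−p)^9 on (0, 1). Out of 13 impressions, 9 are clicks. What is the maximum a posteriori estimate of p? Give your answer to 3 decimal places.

p̂_MAP = 0.480

The prior density ∝ p^3(1−p)^9 is the kernel of Beta(4, 10).
Data: 9 successes in 13 trials. The binomial likelihood contributes p^9(1−p)^4, so the posterior is Beta(4+9, 10+4) = Beta(13, 14).
For Beta(a, b) with a, b > 1 the mode is (a−1)/(a+b−2) = 12/25 ≈ 0.480.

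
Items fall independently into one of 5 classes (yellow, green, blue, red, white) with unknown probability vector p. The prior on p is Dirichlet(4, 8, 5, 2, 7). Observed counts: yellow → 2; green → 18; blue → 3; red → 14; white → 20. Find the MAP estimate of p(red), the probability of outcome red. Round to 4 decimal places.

MAP estimate of p(red) = 0.1923

The posterior is Dirichlet(αᵢ + nᵢ) = Dirichlet(6, 26, 8, 16, 27).
For a Dirichlet(a₁,…,a_K) with all aᵢ > 1, the mode has j-th component (aⱼ − 1)/(Σaᵢ − K).
Here Σaᵢ = 83 and K = 5, so p(red) = (16 − 1)/(83 − 5) = 15/78 ≈ 0.1923.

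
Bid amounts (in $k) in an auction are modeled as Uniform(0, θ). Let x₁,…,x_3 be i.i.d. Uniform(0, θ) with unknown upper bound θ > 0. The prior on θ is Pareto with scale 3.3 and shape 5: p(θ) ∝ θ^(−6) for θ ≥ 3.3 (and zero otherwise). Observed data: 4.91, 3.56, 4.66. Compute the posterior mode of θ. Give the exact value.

θ̂_MAP = 4.91

The Uniform(0, θ) likelihood is θ^(−n) for θ ≥ max(xᵢ), zero otherwise. Here max(xᵢ) = 4.91.
Posterior ∝ θ^(−6) · θ^(−3) = θ^(−9) on θ ≥ max(3.3, 4.91) = 4.91.
This density is strictly decreasing in θ, so the posterior mode lies at the lower boundary of the support.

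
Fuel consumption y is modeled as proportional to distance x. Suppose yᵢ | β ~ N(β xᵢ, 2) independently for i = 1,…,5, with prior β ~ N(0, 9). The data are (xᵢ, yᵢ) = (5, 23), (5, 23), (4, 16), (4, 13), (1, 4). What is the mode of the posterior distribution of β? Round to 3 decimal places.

log p(β | y) = −Σ(yᵢ − βxᵢ)²/(2·2) − β²/(2·9) + const.
Setting the derivative to zero: Σxᵢ(yᵢ − βxᵢ)/2 − β/9 = 0, so β = Σxᵢyᵢ / (Σxᵢ² + σ²/τ²).
Σxᵢyᵢ = 5·23 + 5·23 + 4·16 + 4·13 + 1·4 = 350; Σxᵢ² = 83; σ²/τ² = 2/9.
β̂_MAP = 350 / (83 + 2/9) = 350/(749/9) = 450/107 ≈ 4.206.

β̂_MAP = 4.206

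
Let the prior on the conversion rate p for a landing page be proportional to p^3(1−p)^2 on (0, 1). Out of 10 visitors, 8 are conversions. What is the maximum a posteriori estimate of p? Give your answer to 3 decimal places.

The prior density ∝ p^3(1−p)^2 is the kernel of Beta(4, 3).
Data: 8 successes in 10 trials. The binomial likelihood contributes p^8(1−p)^2, so the posterior is Beta(4+8, 3+2) = Beta(12, 5).
For Beta(a, b) with a, b > 1 the mode is (a−1)/(a+b−2) = 11/15 ≈ 0.733.

p̂_MAP = 0.733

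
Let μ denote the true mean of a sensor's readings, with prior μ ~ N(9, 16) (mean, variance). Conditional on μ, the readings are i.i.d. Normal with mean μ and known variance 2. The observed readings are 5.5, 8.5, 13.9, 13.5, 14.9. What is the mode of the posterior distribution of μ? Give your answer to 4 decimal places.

n = 5; x̄ = (5.5 + 8.5 + 13.9 + 13.5 + 14.9)/5 = 56.3/5 = 11.26.
For a Normal prior and Normal likelihood with known variance, the posterior is Normal; its mode equals its mean, the precision-weighted average.
Prior precision 1/σ₀² = 1/16 = 0.0625; data precision n/σ² = 5/2 = 2.5.
μ̂ = (0.0625·9 + 2.5·11.26) / (0.0625 + 2.5) = 28.7125/2.5625 = 2297/205 ≈ 11.2049.

μ̂_MAP = 11.2049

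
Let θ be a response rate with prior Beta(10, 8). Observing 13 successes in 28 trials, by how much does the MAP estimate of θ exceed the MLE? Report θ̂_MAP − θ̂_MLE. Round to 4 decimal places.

MAP − MLE = 0.0357

Posterior is Beta(23, 23); MAP = (23−1)/(46−2) = 22/44 ≈ 0.50000.
MLE ignores the prior: θ̂_MLE = k/n = 13/28 ≈ 0.46429.
Difference = 22/44 − 13/28 = 1/28 ≈ 0.0357.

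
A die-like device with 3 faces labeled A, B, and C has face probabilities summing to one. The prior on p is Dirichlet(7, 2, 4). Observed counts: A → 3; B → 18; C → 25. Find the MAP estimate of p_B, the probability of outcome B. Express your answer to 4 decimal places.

MAP estimate of p_B = 0.3393

The posterior is Dirichlet(αᵢ + nᵢ) = Dirichlet(10, 20, 29).
For a Dirichlet(a₁,…,a_K) with all aᵢ > 1, the mode has j-th component (aⱼ − 1)/(Σaᵢ − K).
Here Σaᵢ = 59 and K = 3, so p_B = (20 − 1)/(59 − 3) = 19/56 ≈ 0.3393.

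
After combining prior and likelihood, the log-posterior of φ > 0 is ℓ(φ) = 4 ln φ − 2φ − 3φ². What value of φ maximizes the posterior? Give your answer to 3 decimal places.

φ̂_MAP = 0.667

ℓ'(φ) = 4/φ − 2 − 6φ. Setting this to zero and multiplying by φ: 6φ² + 2φ − 4 = 0.
φ = (−2 + √(2² + 4·6·4)) / (2·6) = (−2 + √100) / 12 = (−2 + 10)/12 = 2/3.
ℓ''(φ) = −4/φ² − 6 < 0, confirming a maximum.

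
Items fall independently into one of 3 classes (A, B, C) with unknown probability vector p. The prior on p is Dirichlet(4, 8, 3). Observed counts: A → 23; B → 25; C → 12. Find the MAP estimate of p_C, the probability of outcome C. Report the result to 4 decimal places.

The posterior is Dirichlet(αᵢ + nᵢ) = Dirichlet(27, 33, 15).
For a Dirichlet(a₁,…,a_K) with all aᵢ > 1, the mode has j-th component (aⱼ − 1)/(Σaᵢ − K).
Here Σaᵢ = 75 and K = 3, so p_C = (15 − 1)/(75 − 3) = 14/72 ≈ 0.1944.

MAP estimate of p_C = 0.1944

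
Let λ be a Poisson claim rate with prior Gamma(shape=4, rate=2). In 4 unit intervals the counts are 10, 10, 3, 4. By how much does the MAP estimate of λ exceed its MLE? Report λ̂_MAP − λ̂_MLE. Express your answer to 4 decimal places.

Σxᵢ = 27. Posterior is Gamma(31, 6); MAP = (31−1)/6 = 30/6 ≈ 5.00000.
MLE = x̄ = 27/4 ≈ 6.75000.
Difference = 30/6 − 27/4 = -7/4 ≈ -1.7500.

MAP − MLE = -1.7500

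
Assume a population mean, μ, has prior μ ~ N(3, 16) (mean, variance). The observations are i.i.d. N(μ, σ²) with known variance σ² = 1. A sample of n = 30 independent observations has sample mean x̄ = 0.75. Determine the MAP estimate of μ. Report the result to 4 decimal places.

μ̂_MAP = 0.7547

n = 30, x̄ = 0.75.
For a Normal prior and Normal likelihood with known variance, the posterior is Normal; its mode equals its mean, the precision-weighted average.
Prior precision 1/σ₀² = 1/16 = 0.0625; data precision n/σ² = 30/1 = 30.
μ̂ = (0.0625·3 + 30·0.75) / (0.0625 + 30) = 22.6875/30.0625 = 363/481 ≈ 0.7547.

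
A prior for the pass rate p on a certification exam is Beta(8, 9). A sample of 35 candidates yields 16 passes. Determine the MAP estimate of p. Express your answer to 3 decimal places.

p̂_MAP = 0.460

Prior: Beta(8, 9).
Data: 16 successes in 35 trials. The binomial likelihood contributes p^16(1−p)^19, so the posterior is Beta(8+16, 9+19) = Beta(24, 28).
For Beta(a, b) with a, b > 1 the mode is (a−1)/(a+b−2) = 23/50 ≈ 0.460.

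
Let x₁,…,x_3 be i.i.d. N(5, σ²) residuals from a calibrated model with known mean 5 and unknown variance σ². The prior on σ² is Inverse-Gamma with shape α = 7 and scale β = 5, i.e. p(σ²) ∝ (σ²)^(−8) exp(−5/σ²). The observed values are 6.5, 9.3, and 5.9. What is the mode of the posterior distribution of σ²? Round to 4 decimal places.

σ̂²_MAP = 1.6605

Sum of squared deviations about the known mean: SS = (6.5−5)² + (9.3−5)² + (5.9−5)² = 21.55.
The Normal likelihood contributes (σ²)^(−n/2) exp(−SS/(2σ²)), so the posterior is Inverse-Gamma(α + n/2, β + SS/2) = Inverse-Gamma(8.5, 15.775).
The mode of Inverse-Gamma(a, b) is b/(a+1) = 15.775/9.5 ≈ 1.6605.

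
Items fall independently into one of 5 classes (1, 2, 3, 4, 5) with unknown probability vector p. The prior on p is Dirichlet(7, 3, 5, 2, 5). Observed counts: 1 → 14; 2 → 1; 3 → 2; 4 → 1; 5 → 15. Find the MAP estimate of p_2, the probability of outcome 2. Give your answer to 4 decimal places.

MAP estimate: 0.0600

The posterior is Dirichlet(αᵢ + nᵢ) = Dirichlet(21, 4, 7, 3, 20).
For a Dirichlet(a₁,…,a_K) with all aᵢ > 1, the mode has j-th component (aⱼ − 1)/(Σaᵢ − K).
Here Σaᵢ = 55 and K = 5, so p_2 = (4 − 1)/(55 − 5) = 3/50 ≈ 0.0600.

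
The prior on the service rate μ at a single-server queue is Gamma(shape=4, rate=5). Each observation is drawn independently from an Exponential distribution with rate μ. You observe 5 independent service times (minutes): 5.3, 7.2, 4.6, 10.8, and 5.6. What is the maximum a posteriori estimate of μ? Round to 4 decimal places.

μ̂_MAP = 0.2078

The Exponential(rate=μ) likelihood is ∝ μ^n e^(−μΣtᵢ). Here n = 5 and Σtᵢ = 5.3 + 7.2 + 4.6 + 10.8 + 5.6 = 33.5.
Posterior ∝ μ^3e^(−5μ) · μ^5e^(−33.5μ) = μ^8e^(−38.5μ), i.e. Gamma(9, 38.5).
Mode = (a−1)/b = 8/38.5 ≈ 0.2078.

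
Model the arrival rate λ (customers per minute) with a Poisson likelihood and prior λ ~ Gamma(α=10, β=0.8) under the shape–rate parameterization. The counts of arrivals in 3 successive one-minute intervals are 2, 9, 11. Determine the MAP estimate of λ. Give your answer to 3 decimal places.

Σxᵢ = 2+9+11 = 22, with n = 3.
Posterior ∝ λ^9e^(−0.8λ) · λ^22e^(−3λ) = λ^31e^(−3.8λ), i.e. Gamma(shape=32, rate=3.8).
The mode of a Gamma(a, b) with a ≥ 1 (shape–rate) is (a−1)/b = 31/3.8 ≈ 8.158.

λ̂_MAP = 8.158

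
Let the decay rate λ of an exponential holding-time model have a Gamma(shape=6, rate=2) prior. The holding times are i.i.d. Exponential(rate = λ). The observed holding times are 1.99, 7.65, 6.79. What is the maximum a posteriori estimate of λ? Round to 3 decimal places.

The Exponential(rate=λ) likelihood is ∝ λ^n e^(−λΣtᵢ). Here n = 3 and Σtᵢ = 1.99 + 7.65 + 6.79 = 16.43.
Posterior ∝ λ^5e^(−2λ) · λ^3e^(−16.43λ) = λ^8e^(−18.43λ), i.e. Gamma(9, 18.43).
Mode = (a−1)/b = 8/18.43 ≈ 0.434.

λ̂_MAP = 0.434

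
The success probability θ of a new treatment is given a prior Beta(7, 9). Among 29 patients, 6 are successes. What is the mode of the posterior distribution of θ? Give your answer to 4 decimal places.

Prior: Beta(7, 9).
Data: 6 successes in 29 trials. The binomial likelihood contributes θ^6(1−θ)^23, so the posterior is Beta(7+6, 9+23) = Beta(13, 32).
For Beta(a, b) with a, b > 1 the mode is (a−1)/(a+b−2) = 12/43 ≈ 0.2791.

θ̂_MAP = 0.2791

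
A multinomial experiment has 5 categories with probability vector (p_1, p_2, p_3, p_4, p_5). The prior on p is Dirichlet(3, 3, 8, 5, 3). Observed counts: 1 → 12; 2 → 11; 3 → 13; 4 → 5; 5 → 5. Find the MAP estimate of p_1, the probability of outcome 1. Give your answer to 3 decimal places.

MAP estimate: 0.222

The posterior is Dirichlet(αᵢ + nᵢ) = Dirichlet(15, 14, 21, 10, 8).
For a Dirichlet(a₁,…,a_K) with all aᵢ > 1, the mode has j-th component (aⱼ − 1)/(Σaᵢ − K).
Here Σaᵢ = 68 and K = 5, so p_1 = (15 − 1)/(68 − 5) = 14/63 ≈ 0.222.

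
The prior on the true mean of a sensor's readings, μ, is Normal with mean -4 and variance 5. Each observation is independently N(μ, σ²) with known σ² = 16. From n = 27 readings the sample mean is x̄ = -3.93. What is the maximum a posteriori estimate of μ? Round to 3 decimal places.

μ̂_MAP = -3.937

n = 27, x̄ = -3.93.
For a Normal prior and Normal likelihood with known variance, the posterior is Normal; its mode equals its mean, the precision-weighted average.
Prior precision 1/σ₀² = 1/5 = 0.2; data precision n/σ² = 27/16 = 1.6875.
μ̂ = (0.2·(-4) + 1.6875·(-3.93)) / (0.2 + 1.6875) = (-7.431875)/1.8875 = -11891/3020 ≈ -3.937.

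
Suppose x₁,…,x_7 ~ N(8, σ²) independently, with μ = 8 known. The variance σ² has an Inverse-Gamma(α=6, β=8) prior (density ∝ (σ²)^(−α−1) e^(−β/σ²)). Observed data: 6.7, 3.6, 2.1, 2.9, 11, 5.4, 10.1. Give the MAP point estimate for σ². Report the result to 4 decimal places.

Sum of squared deviations about the known mean: SS = (6.7−8)² + (3.6−8)² + (2.1−8)² + (2.9−8)² + (11−8)² + (5.4−8)² + (10.1−8)² = 102.04.
The Normal likelihood contributes (σ²)^(−n/2) exp(−SS/(2σ²)), so the posterior is Inverse-Gamma(α + n/2, β + SS/2) = Inverse-Gamma(9.5, 59.02).
The mode of Inverse-Gamma(a, b) is b/(a+1) = 59.02/10.5 ≈ 5.6210.

σ̂²_MAP = 5.6210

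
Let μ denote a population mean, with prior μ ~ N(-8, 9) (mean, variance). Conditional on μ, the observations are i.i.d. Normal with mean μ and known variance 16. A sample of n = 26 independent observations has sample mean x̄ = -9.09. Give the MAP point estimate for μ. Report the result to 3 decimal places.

n = 26, x̄ = -9.09.
For a Normal prior and Normal likelihood with known variance, the posterior is Normal; its mode equals its mean, the precision-weighted average.
Prior precision 1/σ₀² = 1/9; data precision n/σ² = 26/16 = 1.625.
μ̂ = ((1/9)·(-8) + 1.625·(-9.09)) / (1/9 + 1.625) = (-112753/7200)/(125/72) = -9.02024 ≈ -9.020.

μ̂_MAP = -9.020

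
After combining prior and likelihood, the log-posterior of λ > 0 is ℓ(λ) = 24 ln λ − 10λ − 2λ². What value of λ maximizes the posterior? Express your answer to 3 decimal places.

λ̂_MAP = 1.500

ℓ'(λ) = 24/λ − 10 − 4λ. Setting this to zero and multiplying by λ: 4λ² + 10λ − 24 = 0.
λ = (−10 + √(10² + 4·4·24)) / (2·4) = (−10 + √484) / 8 = (−10 + 22)/8 = 3/2.
ℓ''(λ) = −24/λ² − 4 < 0, confirming a maximum.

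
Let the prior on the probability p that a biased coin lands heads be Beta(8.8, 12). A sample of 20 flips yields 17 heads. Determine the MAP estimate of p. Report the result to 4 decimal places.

p̂_MAP = 0.6392

Prior: Beta(8.8, 12).
Data: 17 successes in 20 trials. The binomial likelihood contributes p^17(1−p)^3, so the posterior is Beta(8.8+17, 12+3) = Beta(25.8, 15).
For Beta(a, b) with a, b > 1 the mode is (a−1)/(a+b−2) = 24.8/38.8 ≈ 0.6392.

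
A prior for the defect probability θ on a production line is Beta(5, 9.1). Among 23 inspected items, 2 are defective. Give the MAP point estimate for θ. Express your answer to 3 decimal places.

θ̂_MAP = 0.171

Prior: Beta(5, 9.1).
Data: 2 successes in 23 trials. The binomial likelihood contributes θ^2(1−θ)^21, so the posterior is Beta(5+2, 9.1+21) = Beta(7, 30.1).
For Beta(a, b) with a, b > 1 the mode is (a−1)/(a+b−2) = 6/35.1 ≈ 0.171.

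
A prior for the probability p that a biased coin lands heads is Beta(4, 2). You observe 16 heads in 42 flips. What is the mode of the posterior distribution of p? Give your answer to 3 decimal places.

Prior: Beta(4, 2).
Data: 16 successes in 42 trials. The binomial likelihood contributes p^16(1−p)^26, so the posterior is Beta(4+16, 2+26) = Beta(20, 28).
For Beta(a, b) with a, b > 1 the mode is (a−1)/(a+b−2) = 19/46 ≈ 0.413.

p̂_MAP = 0.413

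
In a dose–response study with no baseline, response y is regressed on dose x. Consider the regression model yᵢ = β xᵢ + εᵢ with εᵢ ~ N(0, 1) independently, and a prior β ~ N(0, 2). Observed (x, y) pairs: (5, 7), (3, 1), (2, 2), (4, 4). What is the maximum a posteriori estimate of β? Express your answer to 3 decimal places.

β̂_MAP = 1.064

log p(β | y) = −Σ(yᵢ − βxᵢ)²/(2·1) − β²/(2·2) + const.
Setting the derivative to zero: Σxᵢ(yᵢ − βxᵢ)/1 − β/2 = 0, so β = Σxᵢyᵢ / (Σxᵢ² + σ²/τ²).
Σxᵢyᵢ = 5·7 + 3·1 + 2·2 + 4·4 = 58; Σxᵢ² = 54; σ²/τ² = 0.5.
β̂_MAP = 58 / (54 + 0.5) = 58/54.5 ≈ 1.064.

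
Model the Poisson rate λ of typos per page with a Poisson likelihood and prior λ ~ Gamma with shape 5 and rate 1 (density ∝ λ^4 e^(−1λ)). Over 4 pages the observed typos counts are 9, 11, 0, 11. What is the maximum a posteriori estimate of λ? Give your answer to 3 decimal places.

Σxᵢ = 9+11+0+11 = 31, with n = 4.
Posterior ∝ λ^4e^(−1λ) · λ^31e^(−4λ) = λ^35e^(−5λ), i.e. Gamma(shape=36, rate=5).
The mode of a Gamma(a, b) with a ≥ 1 (shape–rate) is (a−1)/b = 35/5 ≈ 7.000.

λ̂_MAP = 7.000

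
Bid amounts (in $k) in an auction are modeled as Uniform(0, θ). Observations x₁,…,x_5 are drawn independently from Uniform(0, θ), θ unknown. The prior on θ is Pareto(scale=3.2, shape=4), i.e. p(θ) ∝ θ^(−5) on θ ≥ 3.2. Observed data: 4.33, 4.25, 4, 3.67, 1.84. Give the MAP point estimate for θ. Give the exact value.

The Uniform(0, θ) likelihood is θ^(−n) for θ ≥ max(xᵢ), zero otherwise. Here max(xᵢ) = 4.33.
Posterior ∝ θ^(−5) · θ^(−5) = θ^(−10) on θ ≥ max(3.2, 4.33) = 4.33.
This density is strictly decreasing in θ, so the posterior mode lies at the lower boundary of the support.

θ̂_MAP = 4.33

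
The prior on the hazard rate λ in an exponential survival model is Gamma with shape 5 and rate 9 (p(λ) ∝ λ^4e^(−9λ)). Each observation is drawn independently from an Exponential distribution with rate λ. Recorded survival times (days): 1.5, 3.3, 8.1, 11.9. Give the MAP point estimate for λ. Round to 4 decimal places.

λ̂_MAP = 0.2367

The Exponential(rate=λ) likelihood is ∝ λ^n e^(−λΣtᵢ). Here n = 4 and Σtᵢ = 1.5 + 3.3 + 8.1 + 11.9 = 24.8.
Posterior ∝ λ^4e^(−9λ) · λ^4e^(−24.8λ) = λ^8e^(−33.8λ), i.e. Gamma(9, 33.8).
Mode = (a−1)/b = 8/33.8 ≈ 0.2367.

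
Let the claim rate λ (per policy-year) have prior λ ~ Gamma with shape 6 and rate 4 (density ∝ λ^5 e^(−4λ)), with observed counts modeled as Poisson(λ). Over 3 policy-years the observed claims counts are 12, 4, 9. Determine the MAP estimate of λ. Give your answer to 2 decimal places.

λ̂_MAP = 4.29

Σxᵢ = 12+4+9 = 25, with n = 3.
Posterior ∝ λ^5e^(−4λ) · λ^25e^(−3λ) = λ^30e^(−7λ), i.e. Gamma(shape=31, rate=7).
The mode of a Gamma(a, b) with a ≥ 1 (shape–rate) is (a−1)/b = 30/7 ≈ 4.29.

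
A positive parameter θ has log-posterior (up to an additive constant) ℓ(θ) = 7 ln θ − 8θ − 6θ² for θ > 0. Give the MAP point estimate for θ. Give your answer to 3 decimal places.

θ̂_MAP = 0.500

ℓ'(θ) = 7/θ − 8 − 12θ. Setting this to zero and multiplying by θ: 12θ² + 8θ − 7 = 0.
θ = (−8 + √(8² + 4·12·7)) / (2·12) = (−8 + √400) / 24 = (−8 + 20)/24 = 1/2.
ℓ''(θ) = −7/θ² − 12 < 0, confirming a maximum.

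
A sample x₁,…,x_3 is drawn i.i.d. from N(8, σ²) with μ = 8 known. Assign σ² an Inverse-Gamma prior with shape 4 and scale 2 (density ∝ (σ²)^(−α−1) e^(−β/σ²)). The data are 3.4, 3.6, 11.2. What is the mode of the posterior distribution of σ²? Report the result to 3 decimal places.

σ̂²_MAP = 4.212

Sum of squared deviations about the known mean: SS = (3.4−8)² + (3.6−8)² + (11.2−8)² = 50.76.
The Normal likelihood contributes (σ²)^(−n/2) exp(−SS/(2σ²)), so the posterior is Inverse-Gamma(α + n/2, β + SS/2) = Inverse-Gamma(5.5, 27.38).
The mode of Inverse-Gamma(a, b) is b/(a+1) = 27.38/6.5 ≈ 4.212.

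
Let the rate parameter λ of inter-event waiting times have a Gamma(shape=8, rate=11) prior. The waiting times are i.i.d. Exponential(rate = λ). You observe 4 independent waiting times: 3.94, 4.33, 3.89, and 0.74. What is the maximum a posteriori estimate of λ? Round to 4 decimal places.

The Exponential(rate=λ) likelihood is ∝ λ^n e^(−λΣtᵢ). Here n = 4 and Σtᵢ = 3.94 + 4.33 + 3.89 + 0.74 = 12.90.
Posterior ∝ λ^7e^(−11λ) · λ^4e^(−12.90λ) = λ^11e^(−23.90λ), i.e. Gamma(12, 23.90).
Mode = (a−1)/b = 11/23.90 ≈ 0.4603.

λ̂_MAP = 0.4603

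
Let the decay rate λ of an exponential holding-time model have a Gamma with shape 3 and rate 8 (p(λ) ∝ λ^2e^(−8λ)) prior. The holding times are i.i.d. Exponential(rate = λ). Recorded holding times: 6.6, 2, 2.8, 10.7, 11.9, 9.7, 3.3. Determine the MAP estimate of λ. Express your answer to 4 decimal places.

The Exponential(rate=λ) likelihood is ∝ λ^n e^(−λΣtᵢ). Here n = 7 and Σtᵢ = 6.6 + 2 + 2.8 + 10.7 + 11.9 + 9.7 + 3.3 = 47.
Posterior ∝ λ^2e^(−8λ) · λ^7e^(−47λ) = λ^9e^(−55λ), i.e. Gamma(10, 55).
Mode = (a−1)/b = 9/55 ≈ 0.1636.

λ̂_MAP = 0.1636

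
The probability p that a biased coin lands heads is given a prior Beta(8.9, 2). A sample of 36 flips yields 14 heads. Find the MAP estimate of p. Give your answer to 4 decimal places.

p̂_MAP = 0.4878

Prior: Beta(8.9, 2).
Data: 14 successes in 36 trials. The binomial likelihood contributes p^14(1−p)^22, so the posterior is Beta(8.9+14, 2+22) = Beta(22.9, 24).
For Beta(a, b) with a, b > 1 the mode is (a−1)/(a+b−2) = 21.9/44.9 ≈ 0.4878.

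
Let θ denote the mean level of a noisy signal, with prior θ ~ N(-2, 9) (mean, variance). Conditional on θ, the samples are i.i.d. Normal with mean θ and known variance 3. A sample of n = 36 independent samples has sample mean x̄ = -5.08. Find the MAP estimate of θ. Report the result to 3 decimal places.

θ̂_MAP = -5.052

n = 36, x̄ = -5.08.
For a Normal prior and Normal likelihood with known variance, the posterior is Normal; its mode equals its mean, the precision-weighted average.
Prior precision 1/σ₀² = 1/9; data precision n/σ² = 36/3 = 12.
θ̂ = ((1/9)·(-2) + 12·(-5.08)) / (1/9 + 12) = (-13766/225)/(109/9) = -13766/2725 ≈ -5.052.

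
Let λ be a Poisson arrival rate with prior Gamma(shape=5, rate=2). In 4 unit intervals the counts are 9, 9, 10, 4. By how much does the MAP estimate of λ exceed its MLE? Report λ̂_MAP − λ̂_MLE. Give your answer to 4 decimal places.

MAP − MLE = -2.0000

Σxᵢ = 32. Posterior is Gamma(37, 6); MAP = (37−1)/6 = 36/6 ≈ 6.00000.
MLE = x̄ = 32/4 ≈ 8.00000.
Difference = 36/6 − 32/4 = -2 ≈ -2.0000.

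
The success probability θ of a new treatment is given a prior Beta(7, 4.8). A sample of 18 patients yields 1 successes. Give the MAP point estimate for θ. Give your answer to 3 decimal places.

Prior: Beta(7, 4.8).
Data: 1 success in 18 trials. The binomial likelihood contributes θ(1−θ)^17, so the posterior is Beta(7+1, 4.8+17) = Beta(8, 21.8).
For Beta(a, b) with a, b > 1 the mode is (a−1)/(a+b−2) = 7/27.8 ≈ 0.252.

θ̂_MAP = 0.252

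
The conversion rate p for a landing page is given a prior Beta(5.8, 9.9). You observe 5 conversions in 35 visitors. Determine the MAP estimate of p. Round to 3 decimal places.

Prior: Beta(5.8, 9.9).
Data: 5 successes in 35 trials. The binomial likelihood contributes p^5(1−p)^30, so the posterior is Beta(5.8+5, 9.9+30) = Beta(10.8, 39.9).
For Beta(a, b) with a, b > 1 the mode is (a−1)/(a+b−2) = 9.8/48.7 ≈ 0.201.

p̂_MAP = 0.201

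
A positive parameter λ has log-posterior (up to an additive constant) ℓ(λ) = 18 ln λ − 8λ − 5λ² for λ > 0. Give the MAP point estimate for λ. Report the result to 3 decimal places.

ℓ'(λ) = 18/λ − 8 − 10λ. Setting this to zero and multiplying by λ: 10λ² + 8λ − 18 = 0.
λ = (−8 + √(8² + 4·10·18)) / (2·10) = (−8 + √784) / 20 = (−8 + 28)/20 = 1.
ℓ''(λ) = −18/λ² − 10 < 0, confirming a maximum.

λ̂_MAP = 1.000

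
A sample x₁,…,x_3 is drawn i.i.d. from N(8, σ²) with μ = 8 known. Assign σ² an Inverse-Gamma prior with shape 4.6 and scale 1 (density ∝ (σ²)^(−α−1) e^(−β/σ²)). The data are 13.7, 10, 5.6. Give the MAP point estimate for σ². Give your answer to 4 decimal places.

σ̂²_MAP = 3.1162

Sum of squared deviations about the known mean: SS = (13.7−8)² + (10−8)² + (5.6−8)² = 42.25.
The Normal likelihood contributes (σ²)^(−n/2) exp(−SS/(2σ²)), so the posterior is Inverse-Gamma(α + n/2, β + SS/2) = Inverse-Gamma(6.1, 22.125).
The mode of Inverse-Gamma(a, b) is b/(a+1) = 22.125/7.1 ≈ 3.1162.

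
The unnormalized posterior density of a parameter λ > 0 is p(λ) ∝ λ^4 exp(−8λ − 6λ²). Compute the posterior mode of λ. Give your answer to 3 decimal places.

λ̂_MAP = 0.333

ℓ'(λ) = 4/λ − 8 − 12λ. Setting this to zero and multiplying by λ: 12λ² + 8λ − 4 = 0.
λ = (−8 + √(8² + 4·12·4)) / (2·12) = (−8 + √256) / 24 = (−8 + 16)/24 = 1/3.
ℓ''(λ) = −4/λ² − 12 < 0, confirming a maximum.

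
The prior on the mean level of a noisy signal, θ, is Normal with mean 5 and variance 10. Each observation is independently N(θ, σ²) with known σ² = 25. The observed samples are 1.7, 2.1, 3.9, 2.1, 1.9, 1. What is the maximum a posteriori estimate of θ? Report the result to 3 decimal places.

n = 6; x̄ = (1.7 + 2.1 + 3.9 + 2.1 + 1.9 + 1)/6 = 12.7/6 = 127/60 ≈ 2.1167.
For a Normal prior and Normal likelihood with known variance, the posterior is Normal; its mode equals its mean, the precision-weighted average.
Prior precision 1/σ₀² = 1/10 = 0.1; data precision n/σ² = 6/25 = 0.24.
θ̂ = (0.1·5 + 0.24·(127/60)) / (0.1 + 0.24) = 1.008/0.34 = 252/85 ≈ 2.965.

θ̂_MAP = 2.965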